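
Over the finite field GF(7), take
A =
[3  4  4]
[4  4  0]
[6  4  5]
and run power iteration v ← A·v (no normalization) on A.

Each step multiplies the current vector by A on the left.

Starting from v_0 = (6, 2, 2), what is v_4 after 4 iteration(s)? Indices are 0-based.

v_0 = (6, 2, 2).
v_1 = A·v_0 = (6, 4, 5).
v_2 = A·v_1 = (5, 5, 0).
v_3 = A·v_2 = (0, 5, 1).
v_4 = A·v_3 = (3, 6, 4).

v_4 = (3, 6, 4)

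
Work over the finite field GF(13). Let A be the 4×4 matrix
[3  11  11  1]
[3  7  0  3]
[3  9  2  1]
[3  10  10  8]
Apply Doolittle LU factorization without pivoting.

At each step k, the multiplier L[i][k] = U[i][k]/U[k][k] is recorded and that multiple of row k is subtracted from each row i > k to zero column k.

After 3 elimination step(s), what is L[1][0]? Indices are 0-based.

L[1][0] = 1

k=0: U[0][0]=3
  eliminate (1,0): mult=1, new row 1: (0, 9, 2, 2); set L[1][0]=1
  eliminate (2,0): mult=1, new row 2: (0, 11, 4, 0); set L[2][0]=1
  eliminate (3,0): mult=1, new row 3: (0, 12, 12, 7); set L[3][0]=1
k=1: U[1][1]=9
  eliminate (2,1): mult=7, new row 2: (0, 0, 3, 12); set L[2][1]=7
  eliminate (3,1): mult=10, new row 3: (0, 0, 5, 0); set L[3][1]=10
k=2: U[2][2]=3
  eliminate (3,2): mult=6, new row 3: (0, 0, 0, 6); set L[3][2]=6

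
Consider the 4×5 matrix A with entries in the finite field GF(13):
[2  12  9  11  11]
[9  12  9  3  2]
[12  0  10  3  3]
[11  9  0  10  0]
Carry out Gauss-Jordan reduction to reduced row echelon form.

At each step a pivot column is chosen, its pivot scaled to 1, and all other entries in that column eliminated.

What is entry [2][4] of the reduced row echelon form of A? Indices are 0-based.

step 1: normalize row 0 (÷2) = (1, 6, 11, 12, 12)
  row 1: subtract 9×row0 = (0, 10, 1, 12, 11)
  row 2: subtract 12×row0 = (0, 6, 8, 2, 2)
  row 3: subtract 11×row0 = (0, 8, 9, 8, 11)
step 2: normalize row 1 (÷10) = (0, 1, 4, 9, 5)
  row 0: subtract 6×row1 = (1, 0, 0, 10, 8)
  row 2: subtract 6×row1 = (0, 0, 10, 0, 11)
  row 3: subtract 8×row1 = (0, 0, 3, 1, 10)
step 3: normalize row 2 (÷10) = (0, 0, 1, 0, 5)
  row 1: subtract 4×row2 = (0, 1, 0, 9, 11)
  row 3: subtract 3×row2 = (0, 0, 0, 1, 8)
step 4: normalize row 3 (÷1) = (0, 0, 0, 1, 8)
  row 0: subtract 10×row3 = (1, 0, 0, 0, 6)
  row 1: subtract 9×row3 = (0, 1, 0, 0, 4)

M[2][4] = 5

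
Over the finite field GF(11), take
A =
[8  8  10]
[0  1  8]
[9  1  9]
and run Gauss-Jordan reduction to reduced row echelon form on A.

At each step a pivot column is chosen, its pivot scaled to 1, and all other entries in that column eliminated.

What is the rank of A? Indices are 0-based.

rank = 3

[1] R0 /= 8  ⇒  (1, 1, 4)
     R2 -= 9·R0  ⇒  (0, 3, 6)
[2] R1 /= 1  ⇒  (0, 1, 8)
     R0 -= 1·R1  ⇒  (1, 0, 7)
     R2 -= 3·R1  ⇒  (0, 0, 4)
[3] R2 /= 4  ⇒  (0, 0, 1)
     R0 -= 7·R2  ⇒  (1, 0, 0)
     R1 -= 8·R2  ⇒  (0, 1, 0)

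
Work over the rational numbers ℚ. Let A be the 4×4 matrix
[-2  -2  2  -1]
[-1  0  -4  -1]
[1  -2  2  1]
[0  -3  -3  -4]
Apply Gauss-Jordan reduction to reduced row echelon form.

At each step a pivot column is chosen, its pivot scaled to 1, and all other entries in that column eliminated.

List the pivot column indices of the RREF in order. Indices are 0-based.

pivot columns: 0, 1, 2, 3

[1] R0 /= -2  ⇒  (1, 1, -1, 1/2)
     R1 -= -1·R0  ⇒  (0, 1, -5, -1/2)
     R2 -= 1·R0  ⇒  (0, -3, 3, 1/2)
[2] R1 /= 1  ⇒  (0, 1, -5, -1/2)
     R0 -= 1·R1  ⇒  (1, 0, 4, 1)
     R2 -= -3·R1  ⇒  (0, 0, -12, -1)
     R3 -= -3·R1  ⇒  (0, 0, -18, -11/2)
[3] R2 /= -12  ⇒  (0, 0, 1, 1/12)
     R0 -= 4·R2  ⇒  (1, 0, 0, 2/3)
     R1 -= -5·R2  ⇒  (0, 1, 0, -1/12)
     R3 -= -18·R2  ⇒  (0, 0, 0, -4)
[4] R3 /= -4  ⇒  (0, 0, 0, 1)
     R0 -= 2/3·R3  ⇒  (1, 0, 0, 0)
     R1 -= -1/12·R3  ⇒  (0, 1, 0, 0)
     R2 -= 1/12·R3  ⇒  (0, 0, 1, 0)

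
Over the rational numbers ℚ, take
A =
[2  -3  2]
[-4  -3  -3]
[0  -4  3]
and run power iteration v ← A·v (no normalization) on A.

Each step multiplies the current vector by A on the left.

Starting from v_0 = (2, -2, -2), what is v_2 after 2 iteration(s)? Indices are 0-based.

v_2 = (4, -42, -10)

v_0 = (2, -2, -2).
v_1 = A·v_0 = (6, 4, 2).
v_2 = A·v_1 = (4, -42, -10).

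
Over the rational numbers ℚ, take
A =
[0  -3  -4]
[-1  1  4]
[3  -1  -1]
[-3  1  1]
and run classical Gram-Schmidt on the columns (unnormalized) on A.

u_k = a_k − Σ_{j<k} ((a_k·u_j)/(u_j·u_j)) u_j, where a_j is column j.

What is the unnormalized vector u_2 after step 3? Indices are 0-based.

Step 1: u_0 = a_0 = (0, -1, 3, -3).
Step 2: u_1 = a_1 − (-7/19)·u_0 = (-3, 12/19, 2/19, -2/19).
Step 3: u_2 = a_2 − (-10/19)·u_0 − (272/179)·u_1 = (100/179, 450/179, 75/179, -75/179).

u_2 = (100/179, 450/179, 75/179, -75/179)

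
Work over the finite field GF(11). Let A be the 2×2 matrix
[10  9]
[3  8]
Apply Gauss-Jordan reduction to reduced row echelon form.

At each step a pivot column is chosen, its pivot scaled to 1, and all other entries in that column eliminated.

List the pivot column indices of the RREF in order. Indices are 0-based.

pivot columns: 0, 1

step 1: normalize row 0 (÷10) = (1, 2)
  row 1: subtract 3×row0 = (0, 2)
step 2: normalize row 1 (÷2) = (0, 1)
  row 0: subtract 2×row1 = (1, 0)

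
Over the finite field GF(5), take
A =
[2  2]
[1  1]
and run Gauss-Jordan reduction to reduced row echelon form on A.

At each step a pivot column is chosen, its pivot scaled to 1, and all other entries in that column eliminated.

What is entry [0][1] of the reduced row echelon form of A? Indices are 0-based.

step 1: normalize row 0 (÷2) = (1, 1)
  row 1: subtract 1×row0 = (0, 0)
skip col 1 (zero from row 1)

M[0][1] = 1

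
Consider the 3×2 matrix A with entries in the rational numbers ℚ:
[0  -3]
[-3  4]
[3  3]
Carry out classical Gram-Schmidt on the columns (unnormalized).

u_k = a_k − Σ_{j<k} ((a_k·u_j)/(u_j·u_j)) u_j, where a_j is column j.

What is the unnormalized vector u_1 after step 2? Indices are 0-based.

u_1 = (-3, 7/2, 7/2)

Step 1: u_0 = a_0 = (0, -3, 3).
Step 2: u_1 = a_1 − (-1/6)·u_0 = (-3, 7/2, 7/2).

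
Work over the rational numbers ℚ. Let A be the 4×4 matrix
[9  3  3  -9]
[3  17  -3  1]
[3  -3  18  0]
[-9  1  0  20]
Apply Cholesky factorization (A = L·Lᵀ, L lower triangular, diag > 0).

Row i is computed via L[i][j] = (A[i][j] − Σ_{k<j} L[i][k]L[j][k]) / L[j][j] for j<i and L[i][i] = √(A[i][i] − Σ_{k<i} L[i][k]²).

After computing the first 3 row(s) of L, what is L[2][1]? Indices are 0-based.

L[2][1] = -1

Step 1: L[0][0] = √(9) = 3.
  L[1][0] = (3) / L[0][0] = 1.
Step 2: L[1][1] = √(16) = 4.
  L[2][0] = (3) / L[0][0] = 1.
  L[2][1] = (-4) / L[1][1] = -1.
Step 3: L[2][2] = √(16) = 4.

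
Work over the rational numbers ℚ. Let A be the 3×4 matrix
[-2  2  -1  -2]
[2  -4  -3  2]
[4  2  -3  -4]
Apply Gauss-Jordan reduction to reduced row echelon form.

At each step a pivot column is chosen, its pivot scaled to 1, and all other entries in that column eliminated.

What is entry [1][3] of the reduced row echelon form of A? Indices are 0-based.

M[1][3] = -16/17

pivot(0,0)=-2: scale R0 → (1, -1, 1/2, 1)
  clear (1,0): R1 −= (2)R0 → (0, -2, -4, 0)
  clear (2,0): R2 −= (4)R0 → (0, 6, -5, -8)
pivot(1,1)=-2: scale R1 → (0, 1, 2, 0)
  clear (0,1): R0 −= (-1)R1 → (1, 0, 5/2, 1)
  clear (2,1): R2 −= (6)R1 → (0, 0, -17, -8)
pivot(2,2)=-17: scale R2 → (0, 0, 1, 8/17)
  clear (0,2): R0 −= (5/2)R2 → (1, 0, 0, -3/17)
  clear (1,2): R1 −= (2)R2 → (0, 1, 0, -16/17)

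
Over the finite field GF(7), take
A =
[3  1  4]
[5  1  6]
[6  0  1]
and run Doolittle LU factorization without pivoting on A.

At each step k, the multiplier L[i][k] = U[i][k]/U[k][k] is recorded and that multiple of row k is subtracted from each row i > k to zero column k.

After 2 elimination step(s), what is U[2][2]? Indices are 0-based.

[col 0] pivot 3
  R1 -= 4*R0 → (0, 4, 4)  (L[1][0] := 4)
  R2 -= 2*R0 → (0, 5, 0)  (L[2][0] := 2)
[col 1] pivot 4
  R2 -= 3*R1 → (0, 0, 2)  (L[2][1] := 3)

U[2][2] = 2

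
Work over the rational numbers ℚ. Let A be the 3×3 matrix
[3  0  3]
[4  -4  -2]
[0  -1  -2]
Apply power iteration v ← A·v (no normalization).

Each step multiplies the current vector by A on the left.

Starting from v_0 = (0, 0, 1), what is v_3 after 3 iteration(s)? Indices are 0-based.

v_0 = (0, 0, 1).
v_1 = A·v_0 = (3, -2, -2).
v_2 = A·v_1 = (3, 24, 6).
v_3 = A·v_2 = (27, -96, -36).

v_3 = (27, -96, -36)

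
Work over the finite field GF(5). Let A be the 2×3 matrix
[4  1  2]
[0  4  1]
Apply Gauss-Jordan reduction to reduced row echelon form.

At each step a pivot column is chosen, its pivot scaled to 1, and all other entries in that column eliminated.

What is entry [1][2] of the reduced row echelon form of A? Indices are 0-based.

[1] R0 /= 4  ⇒  (1, 4, 3)
[2] R1 /= 4  ⇒  (0, 1, 4)
     R0 -= 4·R1  ⇒  (1, 0, 2)

M[1][2] = 4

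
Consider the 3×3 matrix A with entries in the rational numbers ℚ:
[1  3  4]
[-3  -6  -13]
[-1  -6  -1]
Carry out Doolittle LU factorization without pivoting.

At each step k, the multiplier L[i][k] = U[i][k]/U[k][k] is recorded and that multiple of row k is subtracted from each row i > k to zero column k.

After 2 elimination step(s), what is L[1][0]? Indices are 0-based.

[col 0] pivot 1
  R1 -= -3*R0 → (0, 3, -1)  (L[1][0] := -3)
  R2 -= -1*R0 → (0, -3, 3)  (L[2][0] := -1)
[col 1] pivot 3
  R2 -= -1*R1 → (0, 0, 2)  (L[2][1] := -1)

L[1][0] = -3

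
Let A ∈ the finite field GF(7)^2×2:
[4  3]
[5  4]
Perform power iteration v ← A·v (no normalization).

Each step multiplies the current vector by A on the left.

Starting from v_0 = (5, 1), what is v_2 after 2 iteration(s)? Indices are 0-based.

v_0 = (5, 1).
v_1 = A·v_0 = (2, 1).
v_2 = A·v_1 = (4, 0).

v_2 = (4, 0)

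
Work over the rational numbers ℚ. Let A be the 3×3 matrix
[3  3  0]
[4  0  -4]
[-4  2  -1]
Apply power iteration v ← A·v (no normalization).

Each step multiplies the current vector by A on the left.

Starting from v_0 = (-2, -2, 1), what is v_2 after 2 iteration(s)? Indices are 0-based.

v_0 = (-2, -2, 1).
v_1 = A·v_0 = (-12, -12, 3).
v_2 = A·v_1 = (-72, -60, 21).

v_2 = (-72, -60, 21)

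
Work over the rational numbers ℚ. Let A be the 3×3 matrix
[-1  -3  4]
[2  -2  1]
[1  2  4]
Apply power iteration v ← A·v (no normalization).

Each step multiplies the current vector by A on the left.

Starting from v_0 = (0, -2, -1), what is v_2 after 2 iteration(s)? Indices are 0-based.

v_2 = (-43, -10, -24)

v_0 = (0, -2, -1).
v_1 = A·v_0 = (2, 3, -8).
v_2 = A·v_1 = (-43, -10, -24).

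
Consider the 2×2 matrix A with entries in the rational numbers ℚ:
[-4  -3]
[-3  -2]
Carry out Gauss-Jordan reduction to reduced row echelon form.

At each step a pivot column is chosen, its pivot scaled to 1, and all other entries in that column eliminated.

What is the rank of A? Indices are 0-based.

rank = 2

pivot(0,0)=-4: scale R0 → (1, 3/4)
  clear (1,0): R1 −= (-3)R0 → (0, 1/4)
pivot(1,1)=1/4: scale R1 → (0, 1)
  clear (0,1): R0 −= (3/4)R1 → (1, 0)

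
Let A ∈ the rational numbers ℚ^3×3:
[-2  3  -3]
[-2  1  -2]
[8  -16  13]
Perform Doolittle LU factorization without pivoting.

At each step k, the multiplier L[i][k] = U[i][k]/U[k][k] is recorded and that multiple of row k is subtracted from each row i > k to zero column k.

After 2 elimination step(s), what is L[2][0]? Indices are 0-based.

Step 1: pivot at (0,0) is -2.
  row1 ← row1 − (1)·row0  ⇒  L[1][0]=1, U row1=(0, -2, 1)
  row2 ← row2 − (-4)·row0  ⇒  L[2][0]=-4, U row2=(0, -4, 1)
Step 2: pivot at (1,1) is -2.
  row2 ← row2 − (2)·row1  ⇒  L[2][1]=2, U row2=(0, 0, -1)

L[2][0] = -4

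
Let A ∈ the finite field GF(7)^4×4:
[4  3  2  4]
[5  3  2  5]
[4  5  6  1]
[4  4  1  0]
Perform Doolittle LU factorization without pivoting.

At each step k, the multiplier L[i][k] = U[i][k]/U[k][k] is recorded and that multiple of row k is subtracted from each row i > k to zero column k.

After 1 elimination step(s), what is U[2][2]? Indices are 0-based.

U[2][2] = 4

[col 0] pivot 4
  R1 -= 3*R0 → (0, 1, 3, 0)  (L[1][0] := 3)
  R2 -= 1*R0 → (0, 2, 4, 4)  (L[2][0] := 1)
  R3 -= 1*R0 → (0, 1, 6, 3)  (L[3][0] := 1)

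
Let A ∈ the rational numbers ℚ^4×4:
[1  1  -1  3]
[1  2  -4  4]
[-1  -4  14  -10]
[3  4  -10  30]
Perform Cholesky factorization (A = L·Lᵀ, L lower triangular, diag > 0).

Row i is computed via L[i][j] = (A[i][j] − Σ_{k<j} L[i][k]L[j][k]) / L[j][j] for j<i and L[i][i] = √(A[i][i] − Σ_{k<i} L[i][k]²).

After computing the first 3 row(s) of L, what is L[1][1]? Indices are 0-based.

L[1][1] = 1

Step 1: L[0][0] = √(1) = 1.
  L[1][0] = (1) / L[0][0] = 1.
Step 2: L[1][1] = √(1) = 1.
  L[2][0] = (-1) / L[0][0] = -1.
  L[2][1] = (-3) / L[1][1] = -3.
Step 3: L[2][2] = √(4) = 2.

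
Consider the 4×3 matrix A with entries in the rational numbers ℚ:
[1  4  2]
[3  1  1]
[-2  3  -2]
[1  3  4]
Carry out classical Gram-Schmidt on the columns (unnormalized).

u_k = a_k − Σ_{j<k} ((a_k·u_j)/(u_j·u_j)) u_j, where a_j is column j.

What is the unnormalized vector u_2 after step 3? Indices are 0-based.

Step 1: u_0 = a_0 = (1, 3, -2, 1).
Step 2: u_1 = a_1 − (4/15)·u_0 = (56/15, 1/5, 53/15, 41/15).
Step 3: u_2 = a_2 − (13/15)·u_0 − (173/509)·u_1 = (-69/509, -849/509, -747/509, 1122/509).

u_2 = (-69/509, -849/509, -747/509, 1122/509)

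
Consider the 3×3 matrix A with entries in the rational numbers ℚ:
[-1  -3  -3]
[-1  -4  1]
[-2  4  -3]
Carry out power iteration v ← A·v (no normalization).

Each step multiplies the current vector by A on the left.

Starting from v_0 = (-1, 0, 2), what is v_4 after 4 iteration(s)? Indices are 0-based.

v_4 = (353, -365, 920)

v_0 = (-1, 0, 2).
v_1 = A·v_0 = (-5, 3, -4).
v_2 = A·v_1 = (8, -11, 34).
v_3 = A·v_2 = (-77, 70, -162).
v_4 = A·v_3 = (353, -365, 920).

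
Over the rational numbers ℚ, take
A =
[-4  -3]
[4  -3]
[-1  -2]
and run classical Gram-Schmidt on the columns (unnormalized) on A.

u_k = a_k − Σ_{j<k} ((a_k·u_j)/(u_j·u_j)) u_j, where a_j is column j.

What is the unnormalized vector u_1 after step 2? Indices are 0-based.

Step 1: u_0 = a_0 = (-4, 4, -1).
Step 2: u_1 = a_1 − (2/33)·u_0 = (-91/33, -107/33, -64/33).

u_1 = (-91/33, -107/33, -64/33)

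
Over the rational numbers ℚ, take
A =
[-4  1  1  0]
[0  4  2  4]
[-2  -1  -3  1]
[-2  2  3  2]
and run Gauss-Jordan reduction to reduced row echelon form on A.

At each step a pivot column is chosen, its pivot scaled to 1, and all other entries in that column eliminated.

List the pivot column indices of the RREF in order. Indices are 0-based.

[1] R0 /= -4  ⇒  (1, -1/4, -1/4, 0)
     R2 -= -2·R0  ⇒  (0, -3/2, -7/2, 1)
     R3 -= -2·R0  ⇒  (0, 3/2, 5/2, 2)
[2] R1 /= 4  ⇒  (0, 1, 1/2, 1)
     R0 -= -1/4·R1  ⇒  (1, 0, -1/8, 1/4)
     R2 -= -3/2·R1  ⇒  (0, 0, -11/4, 5/2)
     R3 -= 3/2·R1  ⇒  (0, 0, 7/4, 1/2)
[3] R2 /= -11/4  ⇒  (0, 0, 1, -10/11)
     R0 -= -1/8·R2  ⇒  (1, 0, 0, 3/22)
     R1 -= 1/2·R2  ⇒  (0, 1, 0, 16/11)
     R3 -= 7/4·R2  ⇒  (0, 0, 0, 23/11)
[4] R3 /= 23/11  ⇒  (0, 0, 0, 1)
     R0 -= 3/22·R3  ⇒  (1, 0, 0, 0)
     R1 -= 16/11·R3  ⇒  (0, 1, 0, 0)
     R2 -= -10/11·R3  ⇒  (0, 0, 1, 0)

pivot columns: 0, 1, 2, 3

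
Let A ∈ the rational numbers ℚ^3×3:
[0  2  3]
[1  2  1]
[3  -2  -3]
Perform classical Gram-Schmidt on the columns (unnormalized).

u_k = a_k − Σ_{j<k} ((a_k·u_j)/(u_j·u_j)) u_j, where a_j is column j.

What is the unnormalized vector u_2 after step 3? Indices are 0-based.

u_2 = (12/13, -9/13, 3/13)

Step 1: u_0 = a_0 = (0, 1, 3).
Step 2: u_1 = a_1 − (-2/5)·u_0 = (2, 12/5, -4/5).
Step 3: u_2 = a_2 − (-4/5)·u_0 − (27/26)·u_1 = (12/13, -9/13, 3/13).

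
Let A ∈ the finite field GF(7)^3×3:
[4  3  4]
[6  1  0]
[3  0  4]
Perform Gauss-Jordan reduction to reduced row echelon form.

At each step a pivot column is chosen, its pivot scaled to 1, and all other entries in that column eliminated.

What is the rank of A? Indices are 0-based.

rank = 3

[1] R0 /= 4  ⇒  (1, 6, 1)
     R1 -= 6·R0  ⇒  (0, 0, 1)
     R2 -= 3·R0  ⇒  (0, 3, 1)
[2] R1 <-> R2
[2] R1 /= 3  ⇒  (0, 1, 5)
     R0 -= 6·R1  ⇒  (1, 0, 6)
[3] R2 /= 1  ⇒  (0, 0, 1)
     R0 -= 6·R2  ⇒  (1, 0, 0)
     R1 -= 5·R2  ⇒  (0, 1, 0)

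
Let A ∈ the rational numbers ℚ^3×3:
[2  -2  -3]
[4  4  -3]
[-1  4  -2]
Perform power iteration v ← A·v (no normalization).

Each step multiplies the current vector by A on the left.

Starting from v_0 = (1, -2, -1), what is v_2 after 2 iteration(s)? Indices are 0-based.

v_2 = (41, 53, 1)

v_0 = (1, -2, -1).
v_1 = A·v_0 = (9, -1, -7).
v_2 = A·v_1 = (41, 53, 1).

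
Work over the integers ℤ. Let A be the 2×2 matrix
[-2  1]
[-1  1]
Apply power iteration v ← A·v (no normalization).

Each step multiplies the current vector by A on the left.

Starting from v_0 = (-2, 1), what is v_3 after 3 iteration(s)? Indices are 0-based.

v_3 = (12, 5)

v_0 = (-2, 1).
v_1 = A·v_0 = (5, 3).
v_2 = A·v_1 = (-7, -2).
v_3 = A·v_2 = (12, 5).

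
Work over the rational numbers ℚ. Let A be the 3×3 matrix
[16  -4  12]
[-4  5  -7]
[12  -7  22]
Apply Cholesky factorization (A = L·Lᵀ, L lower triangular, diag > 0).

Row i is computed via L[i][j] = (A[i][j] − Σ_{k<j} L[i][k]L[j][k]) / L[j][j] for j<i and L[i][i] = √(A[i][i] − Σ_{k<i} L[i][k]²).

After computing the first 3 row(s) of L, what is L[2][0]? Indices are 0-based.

Step 1: L[0][0] = √(16) = 4.
  L[1][0] = (-4) / L[0][0] = -1.
Step 2: L[1][1] = √(4) = 2.
  L[2][0] = (12) / L[0][0] = 3.
  L[2][1] = (-4) / L[1][1] = -2.
Step 3: L[2][2] = √(9) = 3.

L[2][0] = 3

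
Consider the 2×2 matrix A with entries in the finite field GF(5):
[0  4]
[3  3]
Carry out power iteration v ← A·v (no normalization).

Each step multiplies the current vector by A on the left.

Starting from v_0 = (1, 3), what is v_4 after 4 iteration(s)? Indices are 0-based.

v_0 = (1, 3).
v_1 = A·v_0 = (2, 2).
v_2 = A·v_1 = (3, 2).
v_3 = A·v_2 = (3, 0).
v_4 = A·v_3 = (0, 4).

v_4 = (0, 4)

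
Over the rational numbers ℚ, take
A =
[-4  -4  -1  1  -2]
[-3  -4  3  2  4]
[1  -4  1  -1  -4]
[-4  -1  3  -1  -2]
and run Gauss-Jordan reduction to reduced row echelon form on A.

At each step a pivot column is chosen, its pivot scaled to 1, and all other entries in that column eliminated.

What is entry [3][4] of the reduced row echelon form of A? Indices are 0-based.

[1] R0 /= -4  ⇒  (1, 1, 1/4, -1/4, 1/2)
     R1 -= -3·R0  ⇒  (0, -1, 15/4, 5/4, 11/2)
     R2 -= 1·R0  ⇒  (0, -5, 3/4, -3/4, -9/2)
     R3 -= -4·R0  ⇒  (0, 3, 4, -2, 0)
[2] R1 /= -1  ⇒  (0, 1, -15/4, -5/4, -11/2)
     R0 -= 1·R1  ⇒  (1, 0, 4, 1, 6)
     R2 -= -5·R1  ⇒  (0, 0, -18, -7, -32)
     R3 -= 3·R1  ⇒  (0, 0, 61/4, 7/4, 33/2)
[3] R2 /= -18  ⇒  (0, 0, 1, 7/18, 16/9)
     R0 -= 4·R2  ⇒  (1, 0, 0, -5/9, -10/9)
     R1 -= -15/4·R2  ⇒  (0, 1, 0, 5/24, 7/6)
     R3 -= 61/4·R2  ⇒  (0, 0, 0, -301/72, -191/18)
[4] R3 /= -301/72  ⇒  (0, 0, 0, 1, 764/301)
     R0 -= -5/9·R3  ⇒  (1, 0, 0, 0, 90/301)
     R1 -= 5/24·R3  ⇒  (0, 1, 0, 0, 192/301)
     R2 -= 7/18·R3  ⇒  (0, 0, 1, 0, 34/43)

M[3][4] = 764/301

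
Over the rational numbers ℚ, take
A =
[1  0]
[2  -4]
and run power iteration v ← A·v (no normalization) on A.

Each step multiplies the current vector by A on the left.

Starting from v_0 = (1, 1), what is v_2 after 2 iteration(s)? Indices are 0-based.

v_0 = (1, 1).
v_1 = A·v_0 = (1, -2).
v_2 = A·v_1 = (1, 10).

v_2 = (1, 10)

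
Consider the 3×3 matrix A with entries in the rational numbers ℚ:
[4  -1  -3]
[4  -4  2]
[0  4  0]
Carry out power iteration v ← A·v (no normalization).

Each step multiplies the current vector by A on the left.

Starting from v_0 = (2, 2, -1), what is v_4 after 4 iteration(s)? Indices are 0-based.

v_4 = (-440, 1360, -800)

v_0 = (2, 2, -1).
v_1 = A·v_0 = (9, -2, 8).
v_2 = A·v_1 = (14, 60, -8).
v_3 = A·v_2 = (20, -200, 240).
v_4 = A·v_3 = (-440, 1360, -800).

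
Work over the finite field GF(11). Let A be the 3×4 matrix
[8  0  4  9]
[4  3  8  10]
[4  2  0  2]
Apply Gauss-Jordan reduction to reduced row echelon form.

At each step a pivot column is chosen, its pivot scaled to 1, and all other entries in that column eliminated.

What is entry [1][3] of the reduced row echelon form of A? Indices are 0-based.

M[1][3] = 1

[1] R0 /= 8  ⇒  (1, 0, 6, 8)
     R1 -= 4·R0  ⇒  (0, 3, 6, 0)
     R2 -= 4·R0  ⇒  (0, 2, 9, 3)
[2] R1 /= 3  ⇒  (0, 1, 2, 0)
     R2 -= 2·R1  ⇒  (0, 0, 5, 3)
[3] R2 /= 5  ⇒  (0, 0, 1, 5)
     R0 -= 6·R2  ⇒  (1, 0, 0, 0)
     R1 -= 2·R2  ⇒  (0, 1, 0, 1)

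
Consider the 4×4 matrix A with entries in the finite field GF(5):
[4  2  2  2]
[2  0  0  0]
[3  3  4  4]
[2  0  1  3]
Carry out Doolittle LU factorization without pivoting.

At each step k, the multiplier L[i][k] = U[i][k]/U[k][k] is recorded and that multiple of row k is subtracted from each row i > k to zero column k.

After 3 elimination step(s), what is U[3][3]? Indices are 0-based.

[col 0] pivot 4
  R1 -= 3*R0 → (0, 4, 4, 4)  (L[1][0] := 3)
  R2 -= 2*R0 → (0, 4, 0, 0)  (L[2][0] := 2)
  R3 -= 3*R0 → (0, 4, 0, 2)  (L[3][0] := 3)
[col 1] pivot 4
  R2 -= 1*R1 → (0, 0, 1, 1)  (L[2][1] := 1)
  R3 -= 1*R1 → (0, 0, 1, 3)  (L[3][1] := 1)
[col 2] pivot 1
  R3 -= 1*R2 → (0, 0, 0, 2)  (L[3][2] := 1)

U[3][3] = 2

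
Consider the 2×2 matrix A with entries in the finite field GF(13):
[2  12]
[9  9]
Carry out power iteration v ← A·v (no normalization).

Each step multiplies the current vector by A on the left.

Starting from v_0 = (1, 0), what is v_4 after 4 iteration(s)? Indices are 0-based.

v_4 = (2, 3)

v_0 = (1, 0).
v_1 = A·v_0 = (2, 9).
v_2 = A·v_1 = (8, 8).
v_3 = A·v_2 = (8, 1).
v_4 = A·v_3 = (2, 3).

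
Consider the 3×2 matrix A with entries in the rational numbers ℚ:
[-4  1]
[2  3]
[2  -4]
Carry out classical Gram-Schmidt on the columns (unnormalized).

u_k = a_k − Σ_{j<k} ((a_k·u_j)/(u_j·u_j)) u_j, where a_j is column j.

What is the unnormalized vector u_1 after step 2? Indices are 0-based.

Step 1: u_0 = a_0 = (-4, 2, 2).
Step 2: u_1 = a_1 − (-1/4)·u_0 = (0, 7/2, -7/2).

u_1 = (0, 7/2, -7/2)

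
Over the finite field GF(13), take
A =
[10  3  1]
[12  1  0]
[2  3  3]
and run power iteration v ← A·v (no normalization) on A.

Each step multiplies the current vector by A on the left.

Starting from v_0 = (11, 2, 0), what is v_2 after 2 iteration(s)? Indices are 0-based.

v_0 = (11, 2, 0).
v_1 = A·v_0 = (12, 4, 2).
v_2 = A·v_1 = (4, 5, 3).

v_2 = (4, 5, 3)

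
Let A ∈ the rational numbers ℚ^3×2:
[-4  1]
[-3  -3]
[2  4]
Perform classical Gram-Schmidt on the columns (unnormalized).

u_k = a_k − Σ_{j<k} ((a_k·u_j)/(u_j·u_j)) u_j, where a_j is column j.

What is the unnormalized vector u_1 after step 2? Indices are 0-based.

Step 1: u_0 = a_0 = (-4, -3, 2).
Step 2: u_1 = a_1 − (13/29)·u_0 = (81/29, -48/29, 90/29).

u_1 = (81/29, -48/29, 90/29)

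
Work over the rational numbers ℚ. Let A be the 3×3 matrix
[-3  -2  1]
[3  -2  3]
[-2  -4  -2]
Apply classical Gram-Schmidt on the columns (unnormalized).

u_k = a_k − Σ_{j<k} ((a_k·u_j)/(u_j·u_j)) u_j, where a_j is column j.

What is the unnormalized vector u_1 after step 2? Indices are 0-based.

u_1 = (-10/11, -34/11, -36/11)

Step 1: u_0 = a_0 = (-3, 3, -2).
Step 2: u_1 = a_1 − (4/11)·u_0 = (-10/11, -34/11, -36/11).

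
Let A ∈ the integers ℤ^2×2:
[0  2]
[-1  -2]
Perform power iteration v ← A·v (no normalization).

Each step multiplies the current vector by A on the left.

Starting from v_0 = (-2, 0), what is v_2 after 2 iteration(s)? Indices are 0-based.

v_2 = (4, -4)

v_0 = (-2, 0).
v_1 = A·v_0 = (0, 2).
v_2 = A·v_1 = (4, -4).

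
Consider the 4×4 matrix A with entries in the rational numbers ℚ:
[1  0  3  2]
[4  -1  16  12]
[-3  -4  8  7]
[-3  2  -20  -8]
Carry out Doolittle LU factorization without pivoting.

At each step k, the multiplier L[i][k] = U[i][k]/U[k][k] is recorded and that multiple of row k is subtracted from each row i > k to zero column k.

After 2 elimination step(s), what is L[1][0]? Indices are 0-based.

k=0: U[0][0]=1
  eliminate (1,0): mult=4, new row 1: (0, -1, 4, 4); set L[1][0]=4
  eliminate (2,0): mult=-3, new row 2: (0, -4, 17, 13); set L[2][0]=-3
  eliminate (3,0): mult=-3, new row 3: (0, 2, -11, -2); set L[3][0]=-3
k=1: U[1][1]=-1
  eliminate (2,1): mult=4, new row 2: (0, 0, 1, -3); set L[2][1]=4
  eliminate (3,1): mult=-2, new row 3: (0, 0, -3, 6); set L[3][1]=-2

L[1][0] = 4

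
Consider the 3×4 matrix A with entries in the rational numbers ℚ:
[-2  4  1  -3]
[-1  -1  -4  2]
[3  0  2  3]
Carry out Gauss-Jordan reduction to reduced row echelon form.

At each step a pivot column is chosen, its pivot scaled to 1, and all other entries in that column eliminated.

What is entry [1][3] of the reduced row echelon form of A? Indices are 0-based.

step 1: normalize row 0 (÷-2) = (1, -2, -1/2, 3/2)
  row 1: subtract -1×row0 = (0, -3, -9/2, 7/2)
  row 2: subtract 3×row0 = (0, 6, 7/2, -3/2)
step 2: normalize row 1 (÷-3) = (0, 1, 3/2, -7/6)
  row 0: subtract -2×row1 = (1, 0, 5/2, -5/6)
  row 2: subtract 6×row1 = (0, 0, -11/2, 11/2)
step 3: normalize row 2 (÷-11/2) = (0, 0, 1, -1)
  row 0: subtract 5/2×row2 = (1, 0, 0, 5/3)
  row 1: subtract 3/2×row2 = (0, 1, 0, 1/3)

M[1][3] = 1/3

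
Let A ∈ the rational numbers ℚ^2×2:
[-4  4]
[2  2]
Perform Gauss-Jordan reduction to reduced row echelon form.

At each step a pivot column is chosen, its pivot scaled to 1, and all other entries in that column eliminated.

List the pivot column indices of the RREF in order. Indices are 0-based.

pivot columns: 0, 1

pivot(0,0)=-4: scale R0 → (1, -1)
  clear (1,0): R1 −= (2)R0 → (0, 4)
pivot(1,1)=4: scale R1 → (0, 1)
  clear (0,1): R0 −= (-1)R1 → (1, 0)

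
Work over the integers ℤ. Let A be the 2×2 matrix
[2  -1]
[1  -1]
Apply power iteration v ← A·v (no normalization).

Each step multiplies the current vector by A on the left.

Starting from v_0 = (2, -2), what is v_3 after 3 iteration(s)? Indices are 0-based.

v_0 = (2, -2).
v_1 = A·v_0 = (6, 4).
v_2 = A·v_1 = (8, 2).
v_3 = A·v_2 = (14, 6).

v_3 = (14, 6)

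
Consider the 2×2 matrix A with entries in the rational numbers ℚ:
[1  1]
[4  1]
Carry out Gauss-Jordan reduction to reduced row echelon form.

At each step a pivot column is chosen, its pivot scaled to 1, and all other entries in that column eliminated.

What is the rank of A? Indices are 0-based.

pivot(0,0)=1: scale R0 → (1, 1)
  clear (1,0): R1 −= (4)R0 → (0, -3)
pivot(1,1)=-3: scale R1 → (0, 1)
  clear (0,1): R0 −= (1)R1 → (1, 0)

rank = 2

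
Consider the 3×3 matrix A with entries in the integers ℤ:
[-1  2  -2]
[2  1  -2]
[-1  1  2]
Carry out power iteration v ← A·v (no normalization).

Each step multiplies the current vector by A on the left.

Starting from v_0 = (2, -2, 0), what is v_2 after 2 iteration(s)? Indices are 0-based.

v_2 = (18, -2, 0)

v_0 = (2, -2, 0).
v_1 = A·v_0 = (-6, 2, -4).
v_2 = A·v_1 = (18, -2, 0).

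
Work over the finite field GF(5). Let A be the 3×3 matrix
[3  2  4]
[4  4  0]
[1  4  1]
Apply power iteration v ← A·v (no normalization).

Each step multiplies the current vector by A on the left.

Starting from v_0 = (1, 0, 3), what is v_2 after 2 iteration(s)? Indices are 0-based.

v_0 = (1, 0, 3).
v_1 = A·v_0 = (0, 4, 4).
v_2 = A·v_1 = (4, 1, 0).

v_2 = (4, 1, 0)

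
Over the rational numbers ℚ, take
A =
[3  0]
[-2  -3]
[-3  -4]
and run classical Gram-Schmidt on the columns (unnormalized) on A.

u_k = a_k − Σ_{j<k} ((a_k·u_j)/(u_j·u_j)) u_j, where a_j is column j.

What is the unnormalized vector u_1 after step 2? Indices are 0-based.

u_1 = (-27/11, -15/11, -17/11)

Step 1: u_0 = a_0 = (3, -2, -3).
Step 2: u_1 = a_1 − (9/11)·u_0 = (-27/11, -15/11, -17/11).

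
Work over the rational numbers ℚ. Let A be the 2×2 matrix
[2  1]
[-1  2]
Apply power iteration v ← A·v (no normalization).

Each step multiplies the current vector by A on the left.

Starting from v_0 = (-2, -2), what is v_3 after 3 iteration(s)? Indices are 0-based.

v_3 = (-26, 18)

v_0 = (-2, -2).
v_1 = A·v_0 = (-6, -2).
v_2 = A·v_1 = (-14, 2).
v_3 = A·v_2 = (-26, 18).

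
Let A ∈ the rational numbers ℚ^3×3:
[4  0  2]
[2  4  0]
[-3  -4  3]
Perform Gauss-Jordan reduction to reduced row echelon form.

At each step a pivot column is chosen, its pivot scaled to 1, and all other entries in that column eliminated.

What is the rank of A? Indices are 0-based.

rank = 3

pivot(0,0)=4: scale R0 → (1, 0, 1/2)
  clear (1,0): R1 −= (2)R0 → (0, 4, -1)
  clear (2,0): R2 −= (-3)R0 → (0, -4, 9/2)
pivot(1,1)=4: scale R1 → (0, 1, -1/4)
  clear (2,1): R2 −= (-4)R1 → (0, 0, 7/2)
pivot(2,2)=7/2: scale R2 → (0, 0, 1)
  clear (0,2): R0 −= (1/2)R2 → (1, 0, 0)
  clear (1,2): R1 −= (-1/4)R2 → (0, 1, 0)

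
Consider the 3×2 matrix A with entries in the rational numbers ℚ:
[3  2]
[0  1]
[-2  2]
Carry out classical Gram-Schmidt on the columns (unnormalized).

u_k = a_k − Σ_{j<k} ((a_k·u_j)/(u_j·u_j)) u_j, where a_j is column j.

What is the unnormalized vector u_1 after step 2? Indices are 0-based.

u_1 = (20/13, 1, 30/13)

Step 1: u_0 = a_0 = (3, 0, -2).
Step 2: u_1 = a_1 − (2/13)·u_0 = (20/13, 1, 30/13).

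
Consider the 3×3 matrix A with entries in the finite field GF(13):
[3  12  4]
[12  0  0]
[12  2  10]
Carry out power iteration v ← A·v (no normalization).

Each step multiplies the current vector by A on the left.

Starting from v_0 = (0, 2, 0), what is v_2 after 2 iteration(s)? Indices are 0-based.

v_2 = (10, 2, 3)

v_0 = (0, 2, 0).
v_1 = A·v_0 = (11, 0, 4).
v_2 = A·v_1 = (10, 2, 3).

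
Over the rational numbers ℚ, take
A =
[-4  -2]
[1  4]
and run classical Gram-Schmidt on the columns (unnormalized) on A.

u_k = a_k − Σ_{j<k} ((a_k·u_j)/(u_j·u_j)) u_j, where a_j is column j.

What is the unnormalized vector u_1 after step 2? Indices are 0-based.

Step 1: u_0 = a_0 = (-4, 1).
Step 2: u_1 = a_1 − (12/17)·u_0 = (14/17, 56/17).

u_1 = (14/17, 56/17)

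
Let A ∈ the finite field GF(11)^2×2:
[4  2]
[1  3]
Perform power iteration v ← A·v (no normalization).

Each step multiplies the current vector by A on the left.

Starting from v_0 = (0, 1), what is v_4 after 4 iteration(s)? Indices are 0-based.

v_0 = (0, 1).
v_1 = A·v_0 = (2, 3).
v_2 = A·v_1 = (3, 0).
v_3 = A·v_2 = (1, 3).
v_4 = A·v_3 = (10, 10).

v_4 = (10, 10)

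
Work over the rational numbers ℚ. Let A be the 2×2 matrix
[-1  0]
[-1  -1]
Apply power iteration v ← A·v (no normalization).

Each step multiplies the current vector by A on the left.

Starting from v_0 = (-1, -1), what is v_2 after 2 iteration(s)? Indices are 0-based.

v_0 = (-1, -1).
v_1 = A·v_0 = (1, 2).
v_2 = A·v_1 = (-1, -3).

v_2 = (-1, -3)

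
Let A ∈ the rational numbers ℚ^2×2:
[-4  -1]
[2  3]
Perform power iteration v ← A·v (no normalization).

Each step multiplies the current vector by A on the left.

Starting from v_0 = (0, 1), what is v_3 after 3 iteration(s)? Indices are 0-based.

v_3 = (-11, 23)

v_0 = (0, 1).
v_1 = A·v_0 = (-1, 3).
v_2 = A·v_1 = (1, 7).
v_3 = A·v_2 = (-11, 23).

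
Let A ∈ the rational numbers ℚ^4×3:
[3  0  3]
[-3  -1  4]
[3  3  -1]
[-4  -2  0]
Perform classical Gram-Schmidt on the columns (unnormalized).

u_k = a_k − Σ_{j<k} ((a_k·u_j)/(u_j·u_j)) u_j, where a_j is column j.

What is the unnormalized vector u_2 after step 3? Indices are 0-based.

u_2 = (219/101, 795/202, 173/202, -69/101)

Step 1: u_0 = a_0 = (3, -3, 3, -4).
Step 2: u_1 = a_1 − (20/43)·u_0 = (-60/43, 17/43, 69/43, -6/43).
Step 3: u_2 = a_2 − (-6/43)·u_0 − (-181/202)·u_1 = (219/101, 795/202, 173/202, -69/101).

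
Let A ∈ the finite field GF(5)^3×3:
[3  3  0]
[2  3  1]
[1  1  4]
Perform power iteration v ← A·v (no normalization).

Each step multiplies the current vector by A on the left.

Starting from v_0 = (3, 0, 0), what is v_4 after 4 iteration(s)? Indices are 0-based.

v_4 = (3, 3, 4)

v_0 = (3, 0, 0).
v_1 = A·v_0 = (4, 1, 3).
v_2 = A·v_1 = (0, 4, 2).
v_3 = A·v_2 = (2, 4, 2).
v_4 = A·v_3 = (3, 3, 4).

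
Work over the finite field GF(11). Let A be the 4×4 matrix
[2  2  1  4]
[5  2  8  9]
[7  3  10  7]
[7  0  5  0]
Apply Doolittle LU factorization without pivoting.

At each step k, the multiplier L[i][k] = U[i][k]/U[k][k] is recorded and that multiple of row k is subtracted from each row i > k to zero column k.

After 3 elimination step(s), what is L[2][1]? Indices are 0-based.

[col 0] pivot 2
  R1 -= 8*R0 → (0, 8, 0, 10)  (L[1][0] := 8)
  R2 -= 9*R0 → (0, 7, 1, 4)  (L[2][0] := 9)
  R3 -= 9*R0 → (0, 4, 7, 8)  (L[3][0] := 9)
[col 1] pivot 8
  R2 -= 5*R1 → (0, 0, 1, 9)  (L[2][1] := 5)
  R3 -= 6*R1 → (0, 0, 7, 3)  (L[3][1] := 6)
[col 2] pivot 1
  R3 -= 7*R2 → (0, 0, 0, 6)  (L[3][2] := 7)

L[2][1] = 5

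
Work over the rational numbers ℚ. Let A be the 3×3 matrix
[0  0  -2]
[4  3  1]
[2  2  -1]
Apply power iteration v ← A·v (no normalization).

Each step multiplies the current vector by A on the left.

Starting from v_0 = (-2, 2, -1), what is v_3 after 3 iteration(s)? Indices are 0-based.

v_3 = (6, -11, -1)

v_0 = (-2, 2, -1).
v_1 = A·v_0 = (2, -3, 1).
v_2 = A·v_1 = (-2, 0, -3).
v_3 = A·v_2 = (6, -11, -1).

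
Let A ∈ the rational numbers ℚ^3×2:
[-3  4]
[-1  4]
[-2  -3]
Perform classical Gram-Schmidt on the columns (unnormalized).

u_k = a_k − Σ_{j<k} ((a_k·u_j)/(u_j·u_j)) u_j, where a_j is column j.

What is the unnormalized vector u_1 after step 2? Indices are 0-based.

u_1 = (13/7, 23/7, -31/7)

Step 1: u_0 = a_0 = (-3, -1, -2).
Step 2: u_1 = a_1 − (-5/7)·u_0 = (13/7, 23/7, -31/7).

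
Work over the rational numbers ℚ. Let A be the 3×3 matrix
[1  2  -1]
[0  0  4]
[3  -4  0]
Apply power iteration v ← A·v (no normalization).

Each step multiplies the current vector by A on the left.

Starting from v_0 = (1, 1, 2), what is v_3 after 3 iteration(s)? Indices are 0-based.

v_3 = (39, -116, 70)

v_0 = (1, 1, 2).
v_1 = A·v_0 = (1, 8, -1).
v_2 = A·v_1 = (18, -4, -29).
v_3 = A·v_2 = (39, -116, 70).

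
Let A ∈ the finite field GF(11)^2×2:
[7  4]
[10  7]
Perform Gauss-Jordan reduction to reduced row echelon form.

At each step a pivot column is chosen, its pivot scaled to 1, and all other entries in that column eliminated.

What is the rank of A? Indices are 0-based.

rank = 2

step 1: normalize row 0 (÷7) = (1, 10)
  row 1: subtract 10×row0 = (0, 6)
step 2: normalize row 1 (÷6) = (0, 1)
  row 0: subtract 10×row1 = (1, 0)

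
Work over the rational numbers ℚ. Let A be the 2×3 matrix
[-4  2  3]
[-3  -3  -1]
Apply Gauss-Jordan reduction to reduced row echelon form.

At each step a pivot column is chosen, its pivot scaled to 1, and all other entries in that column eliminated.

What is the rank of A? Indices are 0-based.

pivot(0,0)=-4: scale R0 → (1, -1/2, -3/4)
  clear (1,0): R1 −= (-3)R0 → (0, -9/2, -13/4)
pivot(1,1)=-9/2: scale R1 → (0, 1, 13/18)
  clear (0,1): R0 −= (-1/2)R1 → (1, 0, -7/18)

rank = 2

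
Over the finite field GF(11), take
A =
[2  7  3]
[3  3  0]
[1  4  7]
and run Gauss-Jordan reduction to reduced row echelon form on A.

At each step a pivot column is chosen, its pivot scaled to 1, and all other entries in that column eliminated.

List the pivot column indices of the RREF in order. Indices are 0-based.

[1] R0 /= 2  ⇒  (1, 9, 7)
     R1 -= 3·R0  ⇒  (0, 9, 1)
     R2 -= 1·R0  ⇒  (0, 6, 0)
[2] R1 /= 9  ⇒  (0, 1, 5)
     R0 -= 9·R1  ⇒  (1, 0, 6)
     R2 -= 6·R1  ⇒  (0, 0, 3)
[3] R2 /= 3  ⇒  (0, 0, 1)
     R0 -= 6·R2  ⇒  (1, 0, 0)
     R1 -= 5·R2  ⇒  (0, 1, 0)

pivot columns: 0, 1, 2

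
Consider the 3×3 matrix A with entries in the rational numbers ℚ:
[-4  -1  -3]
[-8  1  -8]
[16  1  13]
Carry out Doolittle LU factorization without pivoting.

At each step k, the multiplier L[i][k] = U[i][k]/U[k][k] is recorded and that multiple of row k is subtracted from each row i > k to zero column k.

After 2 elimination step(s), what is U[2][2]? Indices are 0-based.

U[2][2] = -1

k=0: U[0][0]=-4
  eliminate (1,0): mult=2, new row 1: (0, 3, -2); set L[1][0]=2
  eliminate (2,0): mult=-4, new row 2: (0, -3, 1); set L[2][0]=-4
k=1: U[1][1]=3
  eliminate (2,1): mult=-1, new row 2: (0, 0, -1); set L[2][1]=-1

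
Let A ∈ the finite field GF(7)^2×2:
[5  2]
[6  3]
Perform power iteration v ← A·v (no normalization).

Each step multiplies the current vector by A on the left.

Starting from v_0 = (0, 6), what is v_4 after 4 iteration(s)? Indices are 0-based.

v_4 = (3, 2)

v_0 = (0, 6).
v_1 = A·v_0 = (5, 4).
v_2 = A·v_1 = (5, 0).
v_3 = A·v_2 = (4, 2).
v_4 = A·v_3 = (3, 2).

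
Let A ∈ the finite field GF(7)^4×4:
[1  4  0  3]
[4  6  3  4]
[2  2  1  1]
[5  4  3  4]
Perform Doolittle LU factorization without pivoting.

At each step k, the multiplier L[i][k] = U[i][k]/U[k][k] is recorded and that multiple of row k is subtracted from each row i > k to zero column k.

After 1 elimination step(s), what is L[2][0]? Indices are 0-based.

[col 0] pivot 1
  R1 -= 4*R0 → (0, 4, 3, 6)  (L[1][0] := 4)
  R2 -= 2*R0 → (0, 1, 1, 2)  (L[2][0] := 2)
  R3 -= 5*R0 → (0, 5, 3, 3)  (L[3][0] := 5)

L[2][0] = 2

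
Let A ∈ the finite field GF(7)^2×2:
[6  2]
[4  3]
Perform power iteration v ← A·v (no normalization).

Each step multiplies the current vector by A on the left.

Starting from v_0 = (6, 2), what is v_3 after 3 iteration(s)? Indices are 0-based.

v_3 = (4, 4)

v_0 = (6, 2).
v_1 = A·v_0 = (5, 2).
v_2 = A·v_1 = (6, 5).
v_3 = A·v_2 = (4, 4).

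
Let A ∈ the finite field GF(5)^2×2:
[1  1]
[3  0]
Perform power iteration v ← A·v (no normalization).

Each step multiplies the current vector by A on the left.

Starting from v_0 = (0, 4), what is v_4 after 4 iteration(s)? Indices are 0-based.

v_0 = (0, 4).
v_1 = A·v_0 = (4, 0).
v_2 = A·v_1 = (4, 2).
v_3 = A·v_2 = (1, 2).
v_4 = A·v_3 = (3, 3).

v_4 = (3, 3)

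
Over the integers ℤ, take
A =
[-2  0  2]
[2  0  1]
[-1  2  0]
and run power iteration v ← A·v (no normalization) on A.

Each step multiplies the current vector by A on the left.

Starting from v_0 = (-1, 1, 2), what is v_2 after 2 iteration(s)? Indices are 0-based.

v_0 = (-1, 1, 2).
v_1 = A·v_0 = (6, 0, 3).
v_2 = A·v_1 = (-6, 15, -6).

v_2 = (-6, 15, -6)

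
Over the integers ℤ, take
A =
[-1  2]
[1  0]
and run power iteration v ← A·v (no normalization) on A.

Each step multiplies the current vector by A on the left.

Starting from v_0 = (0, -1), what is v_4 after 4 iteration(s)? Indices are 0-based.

v_0 = (0, -1).
v_1 = A·v_0 = (-2, 0).
v_2 = A·v_1 = (2, -2).
v_3 = A·v_2 = (-6, 2).
v_4 = A·v_3 = (10, -6).

v_4 = (10, -6)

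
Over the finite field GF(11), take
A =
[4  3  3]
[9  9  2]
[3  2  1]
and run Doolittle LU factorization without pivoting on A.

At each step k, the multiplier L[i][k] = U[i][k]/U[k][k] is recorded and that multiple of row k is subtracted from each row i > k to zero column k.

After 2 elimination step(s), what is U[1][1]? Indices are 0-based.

Step 1: pivot at (0,0) is 4.
  row1 ← row1 − (5)·row0  ⇒  L[1][0]=5, U row1=(0, 5, 9)
  row2 ← row2 − (9)·row0  ⇒  L[2][0]=9, U row2=(0, 8, 7)
Step 2: pivot at (1,1) is 5.
  row2 ← row2 − (6)·row1  ⇒  L[2][1]=6, U row2=(0, 0, 8)

U[1][1] = 5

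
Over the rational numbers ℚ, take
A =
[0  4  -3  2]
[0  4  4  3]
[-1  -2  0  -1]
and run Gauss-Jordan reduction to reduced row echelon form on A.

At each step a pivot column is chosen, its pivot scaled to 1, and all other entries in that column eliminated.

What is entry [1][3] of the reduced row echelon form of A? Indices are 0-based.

M[1][3] = 17/28

step 1: exchange rows 0,2
step 1: normalize row 0 (÷-1) = (1, 2, 0, 1)
step 2: normalize row 1 (÷4) = (0, 1, 1, 3/4)
  row 0: subtract 2×row1 = (1, 0, -2, -1/2)
  row 2: subtract 4×row1 = (0, 0, -7, -1)
step 3: normalize row 2 (÷-7) = (0, 0, 1, 1/7)
  row 0: subtract -2×row2 = (1, 0, 0, -3/14)
  row 1: subtract 1×row2 = (0, 1, 0, 17/28)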